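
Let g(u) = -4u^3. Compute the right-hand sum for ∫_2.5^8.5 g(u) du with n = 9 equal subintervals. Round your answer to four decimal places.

Δu = (8.5 − 2.5)/9 = 2/3.
Right endpoints: 19/6, 23/6, 4.5, 31/6, 35/6, 6.5, 43/6, 47/6, 8.5.
g(19/6) = -6859/54, g(23/6) = -12167/54, g(4.5) = -364.5, g(31/6) = -29791/54, g(35/6) = -42875/54, g(6.5) = -1098.5, g(43/6) = -79507/54, g(47/6) = -103823/54, g(8.5) = -2456.5.
Sum = Δu · [g(19/6) + g(23/6) + g(4.5) + ...].
Sum ≈ -6008.3333.

-6008.3333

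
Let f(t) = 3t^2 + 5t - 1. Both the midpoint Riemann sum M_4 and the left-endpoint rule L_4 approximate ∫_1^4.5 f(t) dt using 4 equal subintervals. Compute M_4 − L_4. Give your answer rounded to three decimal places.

M_4 ≈ 134.08008.
L_4 = 103.16796875.
M_4 − L_4 ≈ 30.912.

30.912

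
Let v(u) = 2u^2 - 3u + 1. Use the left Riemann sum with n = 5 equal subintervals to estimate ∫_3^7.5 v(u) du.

Δu = (7.5 − 3)/5 = 0.9.
Left endpoints: 3, 3.9, 4.8, 5.7, 6.6.
v(3) = 10, v(3.9) = 19.72, v(4.8) = 32.68, v(5.7) = 48.88, v(6.6) = 68.32.
Sum = Δu · [v(3) + v(3.9) + v(4.8) + v(5.7) + v(6.6)].
Sum = 161.64.

161.64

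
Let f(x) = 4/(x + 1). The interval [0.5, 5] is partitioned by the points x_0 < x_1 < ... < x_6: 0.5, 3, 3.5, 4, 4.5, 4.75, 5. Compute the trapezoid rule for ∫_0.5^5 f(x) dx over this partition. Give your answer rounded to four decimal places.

6.2078

Subinterval widths: 2.5, 0.5, 0.5, 0.5, 0.25, 0.25.
f(0.5) = 8/3, f(3) = 1, f(3.5) = 8/9, f(4) = 0.8, f(4.5) = 8/11, f(4.75) = 16/23, f(5) = 2/3.
On each subinterval the trapezoid contributes (Δx_i/2)·[f(x_{i-1}) + f(x_i)].
Sum ≈ 6.2078.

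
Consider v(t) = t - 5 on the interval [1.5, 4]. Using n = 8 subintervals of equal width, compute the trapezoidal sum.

Δt = (4 − 1.5)/8 = 0.3125.
v(1.5) = -3.5, v(1.8125) = -3.1875, v(2.125) = -2.875, v(2.4375) = -2.5625, v(2.75) = -2.25, v(3.0625) = -1.9375, v(3.375) = -1.625, v(3.6875) = -1.3125, v(4) = -1.
T_8 = (Δt/2)·[v(t_0) + 2v(t_1) + ... + 2v(t_{7}) + v(t_8)].
Sum = -5.625.

-5.625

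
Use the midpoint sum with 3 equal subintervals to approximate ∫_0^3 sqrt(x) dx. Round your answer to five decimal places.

Δx = (3 − 0)/3 = 1.
Midpoints: 0.5, 1.5, 2.5.
f(0.5) ≈ 0.70711, f(1.5) ≈ 1.22474, f(2.5) ≈ 1.58114.
Sum = Δx · [f(0.5) + f(1.5) + f(2.5)].
Sum ≈ 3.51299.

3.51299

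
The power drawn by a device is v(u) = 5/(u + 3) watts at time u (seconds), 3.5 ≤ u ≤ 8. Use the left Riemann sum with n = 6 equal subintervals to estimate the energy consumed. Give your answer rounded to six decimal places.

Δu = (8 − 3.5)/6 = 0.75.
Left endpoints: 3.5, 4.25, 5, 5.75, 6.5, 7.25.
v(3.5) = 10/13, v(4.25) = 20/29, v(5) = 0.625, v(5.75) = 4/7, v(6.5) = 10/19, v(7.25) = 20/41.
Sum = Δu · [v(3.5) + v(4.25) + v(5) + ...].
Sum ≈ 2.752076.

2.752076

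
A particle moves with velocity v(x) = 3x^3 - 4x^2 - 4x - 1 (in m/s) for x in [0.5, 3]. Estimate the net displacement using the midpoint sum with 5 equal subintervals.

Δx = (3 − 0.5)/5 = 0.5.
Midpoints: 0.75, 1.25, 1.75, 2.25, 2.75.
v(0.75) = -4.984375, v(1.25) = -6.390625, v(1.75) = -4.171875, v(2.25) = 3.921875, v(2.75) = 20.140625.
Sum = Δx · [v(0.75) + v(1.25) + v(1.75) + v(2.25) + v(2.75)].
Sum = 4.2578125.

4.2578125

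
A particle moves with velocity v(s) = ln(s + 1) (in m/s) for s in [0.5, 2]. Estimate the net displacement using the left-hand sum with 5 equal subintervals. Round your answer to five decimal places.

1.08117

Δs = (2 − 0.5)/5 = 0.3.
Left endpoints: 0.5, 0.8, 1.1, 1.4, 1.7.
v(0.5) ≈ 0.40547, v(0.8) ≈ 0.58779, v(1.1) ≈ 0.74194, v(1.4) ≈ 0.87547, v(1.7) ≈ 0.99325.
Sum = Δs · [v(0.5) + v(0.8) + v(1.1) + v(1.4) + v(1.7)].
Sum ≈ 1.08117.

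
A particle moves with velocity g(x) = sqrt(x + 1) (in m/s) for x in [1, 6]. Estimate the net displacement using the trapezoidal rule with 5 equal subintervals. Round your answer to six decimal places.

10.447591

Δx = (6 − 1)/5 = 1.
g(1) ≈ 1.414214, g(2) ≈ 1.732051, g(3) ≈ 2.000000, g(4) ≈ 2.236068, g(5) ≈ 2.449490, g(6) ≈ 2.645751.
T_5 = (Δx/2)·[g(x_0) + 2g(x_1) + ... + 2g(x_{4}) + g(x_5)].
Sum ≈ 10.447591.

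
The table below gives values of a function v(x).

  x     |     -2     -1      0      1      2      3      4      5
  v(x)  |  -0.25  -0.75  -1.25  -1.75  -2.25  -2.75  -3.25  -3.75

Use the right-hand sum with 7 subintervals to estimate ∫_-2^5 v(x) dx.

Δx = 1.
Sum = 1·[(-0.75) + (-1.25) + (-1.75) + (-2.25) + (-2.75) + (-3.25) + (-3.75)] = -15.75.

-15.75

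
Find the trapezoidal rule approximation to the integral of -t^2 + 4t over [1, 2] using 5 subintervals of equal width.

Δt = (2 − 1)/5 = 0.2.
f(1) = 3, f(1.2) = 3.36, f(1.4) = 3.64, f(1.6) = 3.84, f(1.8) = 3.96, f(2) = 4.
T_5 = (Δt/2)·[f(t_0) + 2f(t_1) + ... + 2f(t_{4}) + f(t_5)].
Sum = 3.66.

3.66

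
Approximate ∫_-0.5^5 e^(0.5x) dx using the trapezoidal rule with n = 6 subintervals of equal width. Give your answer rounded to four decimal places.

23.2053

Δx = (5 − (-0.5))/6 = 11/12.
f(-0.5) ≈ 0.7788, f(5/12) ≈ 1.2316, f(4/3) ≈ 1.9477, f(2.25) ≈ 3.0802, f(19/6) ≈ 4.8712, f(49/12) ≈ 7.7034, f(5) ≈ 12.1825.
T_6 = (Δx/2)·[f(x_0) + 2f(x_1) + ... + 2f(x_{5}) + f(x_6)].
Sum ≈ 23.2053.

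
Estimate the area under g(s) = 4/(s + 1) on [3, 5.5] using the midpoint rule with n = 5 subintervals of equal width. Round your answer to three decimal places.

Δs = (5.5 − 3)/5 = 0.5.
Midpoints: 3.25, 3.75, 4.25, 4.75, 5.25.
g(3.25) = 16/17, g(3.75) = 16/19, g(4.25) = 16/21, g(4.75) = 16/23, g(5.25) = 0.64.
Sum = Δs · [g(3.25) + g(3.75) + g(4.25) + g(4.75) + g(5.25)].
Sum ≈ 1.940.

1.940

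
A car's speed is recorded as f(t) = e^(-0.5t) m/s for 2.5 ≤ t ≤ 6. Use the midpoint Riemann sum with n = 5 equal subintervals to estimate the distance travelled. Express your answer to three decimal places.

Δt = (6 − 2.5)/5 = 0.7.
Midpoints: 2.85, 3.55, 4.25, 4.95, 5.65.
f(2.85) ≈ 0.241, f(3.55) ≈ 0.169, f(4.25) ≈ 0.119, f(4.95) ≈ 0.084, f(5.65) ≈ 0.059.
Sum = Δt · [f(2.85) + f(3.55) + f(4.25) + f(4.95) + f(5.65)].
Sum ≈ 0.471.

0.471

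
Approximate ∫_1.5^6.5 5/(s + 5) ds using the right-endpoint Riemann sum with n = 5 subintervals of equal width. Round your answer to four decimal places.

2.6922

Δs = (6.5 − 1.5)/5 = 1.
Right endpoints: 2.5, 3.5, 4.5, 5.5, 6.5.
f(2.5) = 2/3, f(3.5) = 10/17, f(4.5) = 10/19, f(5.5) = 10/21, f(6.5) = 10/23.
Sum = Δs · [f(2.5) + f(3.5) + f(4.5) + f(5.5) + f(6.5)].
Sum ≈ 2.6922.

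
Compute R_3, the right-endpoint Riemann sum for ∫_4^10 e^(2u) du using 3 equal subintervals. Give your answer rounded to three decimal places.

Δu = (10 − 4)/3 = 2.
Right endpoints: 6, 8, 10.
f(6) ≈ 162754.791, f(8) ≈ 8886110.521, f(10) ≈ 485165195.410.
Sum = Δu · [f(6) + f(8) + f(10)].
Sum ≈ 988428121.443.

988428121.443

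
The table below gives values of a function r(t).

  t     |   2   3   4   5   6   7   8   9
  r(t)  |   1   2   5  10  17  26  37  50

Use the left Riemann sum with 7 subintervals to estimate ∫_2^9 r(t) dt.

98

Δt = 1.
Sum = 1·[1 + 2 + 5 + 10 + 17 + 26 + 37] = 98.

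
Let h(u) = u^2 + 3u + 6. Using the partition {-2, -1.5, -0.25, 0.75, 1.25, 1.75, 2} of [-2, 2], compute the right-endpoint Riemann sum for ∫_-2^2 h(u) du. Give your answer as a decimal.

Subinterval widths: 0.5, 1.25, 1, 0.5, 0.5, 0.25.
Right endpoints: -1.5, -0.25, 0.75, 1.25, 1.75, 2.
h(-1.5) = 3.75, h(-0.25) = 5.3125, h(0.75) = 8.8125, h(1.25) = 11.3125, h(1.75) = 14.3125, h(2) = 16.
Sum = Σ Δu_i · h(u_i).
Sum = 34.140625.

34.140625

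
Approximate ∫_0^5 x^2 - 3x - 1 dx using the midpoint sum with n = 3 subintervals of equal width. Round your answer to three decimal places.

Δx = (5 − 0)/3 = 5/3.
Midpoints: 5/6, 2.5, 25/6.
f(5/6) = -101/36, f(2.5) = -2.25, f(25/6) = 139/36.
Sum = Δx · [f(5/6) + f(2.5) + f(25/6)].
Sum ≈ -1.991.

-1.991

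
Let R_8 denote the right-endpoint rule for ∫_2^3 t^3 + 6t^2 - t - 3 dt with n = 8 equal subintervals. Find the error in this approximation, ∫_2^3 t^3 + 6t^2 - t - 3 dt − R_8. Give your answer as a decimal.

-3.03515625

Exact integral: ∫_2^3 f(t) dt = 48.75.
R_8 = 51.78515625.
Error = 48.75 − 51.78515625 = -3.03515625.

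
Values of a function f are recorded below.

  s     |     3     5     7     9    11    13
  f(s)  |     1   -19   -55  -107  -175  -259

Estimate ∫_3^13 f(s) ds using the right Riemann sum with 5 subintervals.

Δs = 2.
Sum = 2·[(-19) + (-55) + (-107) + (-175) + (-259)] = -1230.

-1230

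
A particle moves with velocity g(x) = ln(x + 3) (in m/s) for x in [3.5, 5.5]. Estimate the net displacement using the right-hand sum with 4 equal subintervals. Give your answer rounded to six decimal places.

4.090160

Δx = (5.5 − 3.5)/4 = 0.5.
Right endpoints: 4, 4.5, 5, 5.5.
g(4) ≈ 1.945910, g(4.5) ≈ 2.014903, g(5) ≈ 2.079442, g(5.5) ≈ 2.140066.
Sum = Δx · [g(4) + g(4.5) + g(5) + g(5.5)].
Sum ≈ 4.090160.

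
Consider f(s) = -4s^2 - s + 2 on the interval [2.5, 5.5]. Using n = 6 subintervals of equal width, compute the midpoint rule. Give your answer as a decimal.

-206.75

Δs = (5.5 − 2.5)/6 = 0.5.
Midpoints: 2.75, 3.25, 3.75, 4.25, 4.75, 5.25.
f(2.75) = -31, f(3.25) = -43.5, f(3.75) = -58, f(4.25) = -74.5, f(4.75) = -93, f(5.25) = -113.5.
Sum = Δs · [f(2.75) + f(3.25) + f(3.75) + ...].
Sum = -206.75.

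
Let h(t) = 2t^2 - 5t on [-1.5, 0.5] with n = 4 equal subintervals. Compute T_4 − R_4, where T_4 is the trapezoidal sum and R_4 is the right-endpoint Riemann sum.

T_4 = 7.5.
R_4 = 4.
T_4 − R_4 = 3.5.

3.5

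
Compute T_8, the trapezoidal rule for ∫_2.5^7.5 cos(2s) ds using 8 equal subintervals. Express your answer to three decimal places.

Δs = (7.5 − 2.5)/8 = 0.625.
f(2.5) ≈ 0.284, f(3.125) ≈ 0.999, f(3.75) ≈ 0.347, f(4.375) ≈ -0.781, f(5) ≈ -0.839, f(5.625) ≈ 0.252, f(6.25) ≈ 0.998, f(6.875) ≈ 0.378, f(7.5) ≈ -0.760.
T_8 = (Δs/2)·[f(s_0) + 2f(s_1) + ... + 2f(s_{7}) + f(s_8)].
Sum ≈ 0.697.

0.697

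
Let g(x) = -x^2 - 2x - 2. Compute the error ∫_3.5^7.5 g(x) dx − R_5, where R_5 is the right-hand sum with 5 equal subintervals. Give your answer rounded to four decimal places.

Exact integral: ∫_3.5^7.5 g(x) dx ≈ -178.333333.
R_5 = -199.56.
Error ≈ -178.333333 − (-199.56) ≈ 21.2267.

21.2267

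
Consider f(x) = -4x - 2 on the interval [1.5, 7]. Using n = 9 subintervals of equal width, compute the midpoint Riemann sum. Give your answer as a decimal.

Δx = (7 − 1.5)/9 = 11/18.
Midpoints: 65/36, 29/12, 109/36, 131/36, 4.25, 175/36, 197/36, 73/12, 241/36.
f(65/36) = -83/9, f(29/12) = -35/3, f(109/36) = -127/9, f(131/36) = -149/9, f(4.25) = -19, f(175/36) = -193/9, f(197/36) = -215/9, f(73/12) = -79/3, f(241/36) = -259/9.
Sum = Δx · [f(65/36) + f(29/12) + f(109/36) + ...].
Sum = -104.5.

-104.5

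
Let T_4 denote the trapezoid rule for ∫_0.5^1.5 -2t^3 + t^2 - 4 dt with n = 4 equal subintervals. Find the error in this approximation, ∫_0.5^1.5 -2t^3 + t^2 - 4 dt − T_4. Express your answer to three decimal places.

0.052

Exact integral: ∫_0.5^1.5 f(t) dt ≈ -5.41667.
T_4 = -5.46875.
Error ≈ -5.41667 − (-5.46875) ≈ 0.052.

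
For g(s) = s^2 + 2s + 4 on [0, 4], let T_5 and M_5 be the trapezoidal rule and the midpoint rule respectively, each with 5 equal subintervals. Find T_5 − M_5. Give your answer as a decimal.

0.64

T_5 = 53.76.
M_5 = 53.12.
T_5 − M_5 = 0.64.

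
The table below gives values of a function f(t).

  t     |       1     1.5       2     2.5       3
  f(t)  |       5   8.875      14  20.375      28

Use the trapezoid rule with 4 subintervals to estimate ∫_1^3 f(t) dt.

29.875

Δt = 0.5.
T_4 = (0.5/2)·[5 + 2·8.875 + 2·14 + 2·20.375 + 28] = 29.875.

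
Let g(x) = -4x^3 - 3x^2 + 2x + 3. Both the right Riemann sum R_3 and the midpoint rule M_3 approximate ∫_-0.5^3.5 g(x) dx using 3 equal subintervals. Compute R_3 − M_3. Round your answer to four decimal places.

R_3 ≈ -327.222222.
M_3 ≈ -156.555556.
R_3 − M_3 ≈ -170.6667.

-170.6667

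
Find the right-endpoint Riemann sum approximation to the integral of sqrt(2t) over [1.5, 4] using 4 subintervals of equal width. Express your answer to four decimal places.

Δt = (4 − 1.5)/4 = 0.625.
Right endpoints: 2.125, 2.75, 3.375, 4.
f(2.125) ≈ 2.0616, f(2.75) ≈ 2.3452, f(3.375) ≈ 2.5981, f(4) ≈ 2.8284.
Sum = Δt · [f(2.125) + f(2.75) + f(3.375) + f(4)].
Sum ≈ 6.1458.

6.1458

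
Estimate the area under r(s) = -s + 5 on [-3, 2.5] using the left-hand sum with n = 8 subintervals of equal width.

30.765625

Δs = (2.5 − (-3))/8 = 0.6875.
Left endpoints: -3, -2.3125, -1.625, -0.9375, -0.25, 0.4375, 1.125, 1.8125.
r(-3) = 8, r(-2.3125) = 7.3125, r(-1.625) = 6.625, r(-0.9375) = 5.9375, r(-0.25) = 5.25, r(0.4375) = 4.5625, r(1.125) = 3.875, r(1.8125) = 3.1875.
Sum = Δs · [r(-3) + r(-2.3125) + r(-1.625) + ...].
Sum = 30.765625.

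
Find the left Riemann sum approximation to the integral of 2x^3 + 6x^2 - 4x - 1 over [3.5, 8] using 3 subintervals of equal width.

Δx = (8 − 3.5)/3 = 1.5.
Left endpoints: 3.5, 5, 6.5.
f(3.5) = 144.25, f(5) = 379, f(6.5) = 775.75.
Sum = Δx · [f(3.5) + f(5) + f(6.5)].
Sum = 1948.5.

1948.5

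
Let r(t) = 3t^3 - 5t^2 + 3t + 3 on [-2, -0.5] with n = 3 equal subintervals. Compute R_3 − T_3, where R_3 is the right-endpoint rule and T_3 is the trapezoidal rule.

R_3 = -15.5.
T_3 = -27.21875.
R_3 − T_3 = 11.71875.

11.71875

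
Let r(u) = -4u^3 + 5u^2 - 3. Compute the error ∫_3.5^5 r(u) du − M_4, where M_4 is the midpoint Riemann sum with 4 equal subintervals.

-0.80859375

Exact integral: ∫_3.5^5 r(u) du = -342.5625.
M_4 = -341.75390625.
Error = -342.5625 − (-341.75390625) = -0.80859375.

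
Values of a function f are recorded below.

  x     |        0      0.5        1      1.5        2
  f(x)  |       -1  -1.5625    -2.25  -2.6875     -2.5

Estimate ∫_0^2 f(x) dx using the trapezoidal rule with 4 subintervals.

-4.125

Δx = 0.5.
T_4 = (0.5/2)·[(-1) + 2·(-1.5625) + 2·(-2.25) + 2·(-2.6875) + (-2.5)] = -4.125.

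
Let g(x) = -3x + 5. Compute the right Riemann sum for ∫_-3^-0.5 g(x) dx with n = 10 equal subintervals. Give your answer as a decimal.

Δx = (-0.5 − (-3))/10 = 0.25.
Right endpoints: -2.75, -2.5, -2.25, -2, -1.75, -1.5, -1.25, -1, -0.75, -0.5.
g(-2.75) = 13.25, g(-2.5) = 12.5, g(-2.25) = 11.75, g(-2) = 11, g(-1.75) = 10.25, g(-1.5) = 9.5, g(-1.25) = 8.75, g(-1) = 8, g(-0.75) = 7.25, g(-0.5) = 6.5.
Sum = Δx · [g(-2.75) + g(-2.5) + g(-2.25) + ...].
Sum = 24.6875.

24.6875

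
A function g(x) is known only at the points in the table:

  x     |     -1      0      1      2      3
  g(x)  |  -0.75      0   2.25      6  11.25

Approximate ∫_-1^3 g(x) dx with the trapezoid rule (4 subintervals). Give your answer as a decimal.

13.5

Δx = 1.
T_4 = (1/2)·[(-0.75) + 2·0 + 2·2.25 + 2·6 + 11.25] = 13.5.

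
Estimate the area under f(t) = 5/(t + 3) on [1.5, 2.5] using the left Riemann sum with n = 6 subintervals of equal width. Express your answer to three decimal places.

Δt = (2.5 − 1.5)/6 = 1/6.
Left endpoints: 1.5, 5/3, 11/6, 2, 13/6, 7/3.
f(1.5) = 10/9, f(5/3) = 15/14, f(11/6) = 30/29, f(2) = 1, f(13/6) = 30/31, f(7/3) = 0.9375.
Sum = Δt · [f(1.5) + f(5/3) + f(11/6) + ...].
Sum ≈ 1.020.

1.020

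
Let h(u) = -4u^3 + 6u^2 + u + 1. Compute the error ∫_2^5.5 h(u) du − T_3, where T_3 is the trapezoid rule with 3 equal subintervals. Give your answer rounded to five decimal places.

30.96528

Exact integral: ∫_2^5.5 h(u) du = -565.6875.
T_3 ≈ -596.6527778.
Error ≈ -565.6875 − (-596.6527778) ≈ 30.96528.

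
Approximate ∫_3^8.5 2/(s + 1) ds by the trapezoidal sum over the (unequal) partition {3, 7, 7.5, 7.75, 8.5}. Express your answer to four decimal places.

1.8440

Subinterval widths: 4, 0.5, 0.25, 0.75.
f(3) = 0.5, f(7) = 0.25, f(7.5) = 4/17, f(7.75) = 8/35, f(8.5) = 4/19.
On each subinterval the trapezoid contributes (Δs_i/2)·[f(s_{i-1}) + f(s_i)].
Sum ≈ 1.8440.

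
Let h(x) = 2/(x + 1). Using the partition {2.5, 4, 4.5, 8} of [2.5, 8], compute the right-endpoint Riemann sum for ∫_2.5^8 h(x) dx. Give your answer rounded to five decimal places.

1.55960

Subinterval widths: 1.5, 0.5, 3.5.
Right endpoints: 4, 4.5, 8.
h(4) = 0.4, h(4.5) = 4/11, h(8) = 2/9.
Sum = Σ Δx_i · h(x_i).
Sum ≈ 1.55960.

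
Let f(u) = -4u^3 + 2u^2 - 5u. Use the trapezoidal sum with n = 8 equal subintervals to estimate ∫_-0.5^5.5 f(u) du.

Δu = (5.5 − (-0.5))/8 = 0.75.
f(-0.5) = 3.5, f(0.25) = -1.1875, f(1) = -7, f(1.75) = -24.0625, f(2.5) = -62.5, f(3.25) = -132.4375, f(4) = -244, f(4.75) = -407.3125, f(5.5) = -632.5.
T_8 = (Δu/2)·[f(u_0) + 2f(u_1) + ... + 2f(u_{7}) + f(u_8)].
Sum = -894.75.

-894.75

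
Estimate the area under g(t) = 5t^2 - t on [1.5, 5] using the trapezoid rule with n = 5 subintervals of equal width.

Δt = (5 − 1.5)/5 = 0.7.
g(1.5) = 9.75, g(2.2) = 22, g(2.9) = 39.15, g(3.6) = 61.2, g(4.3) = 88.15, g(5) = 120.
T_5 = (Δt/2)·[g(t_0) + 2g(t_1) + ... + 2g(t_{4}) + g(t_5)].
Sum = 192.7625.

192.7625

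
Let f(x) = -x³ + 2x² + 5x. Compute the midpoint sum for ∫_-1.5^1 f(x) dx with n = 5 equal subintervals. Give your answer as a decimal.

0.6640625

Δx = (1 − (-1.5))/5 = 0.5.
Midpoints: -1.25, -0.75, -0.25, 0.25, 0.75.
f(-1.25) = -1.171875, f(-0.75) = -2.203125, f(-0.25) = -1.109375, f(0.25) = 1.359375, f(0.75) = 4.453125.
Sum = Δx · [f(-1.25) + f(-0.75) + f(-0.25) + f(0.25) + f(0.75)].
Sum = 0.6640625.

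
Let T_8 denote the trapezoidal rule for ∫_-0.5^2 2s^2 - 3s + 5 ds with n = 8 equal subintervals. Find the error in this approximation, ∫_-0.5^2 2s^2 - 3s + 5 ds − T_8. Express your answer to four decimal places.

-0.0814

Exact integral: ∫_-0.5^2 f(s) ds ≈ 12.291667.
T_8 ≈ 12.373047.
Error ≈ 12.291667 − 12.373047 ≈ -0.0814.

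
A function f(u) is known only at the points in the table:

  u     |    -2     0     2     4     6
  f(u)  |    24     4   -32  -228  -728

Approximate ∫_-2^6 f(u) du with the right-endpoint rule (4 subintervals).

-1968

Δu = 2.
Sum = 2·[4 + (-32) + (-228) + (-728)] = -1968.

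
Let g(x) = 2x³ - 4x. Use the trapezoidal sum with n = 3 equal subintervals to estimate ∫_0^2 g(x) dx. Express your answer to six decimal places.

Δx = (2 − 0)/3 = 2/3.
g(0) = 0, g(2/3) = -56/27, g(4/3) = -16/27, g(2) = 8.
T_3 = (Δx/2)·[g(x_0) + 2g(x_1) + 2g(x_2) + g(x_3)].
Sum ≈ 0.888889.

0.888889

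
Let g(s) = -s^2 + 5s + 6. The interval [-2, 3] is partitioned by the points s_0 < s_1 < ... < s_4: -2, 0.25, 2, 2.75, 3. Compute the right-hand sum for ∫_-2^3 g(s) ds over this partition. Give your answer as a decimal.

Subinterval widths: 2.25, 1.75, 0.75, 0.25.
Right endpoints: 0.25, 2, 2.75, 3.
g(0.25) = 7.1875, g(2) = 12, g(2.75) = 12.1875, g(3) = 12.
Sum = Σ Δs_i · g(s_i).
Sum = 49.3125.

49.3125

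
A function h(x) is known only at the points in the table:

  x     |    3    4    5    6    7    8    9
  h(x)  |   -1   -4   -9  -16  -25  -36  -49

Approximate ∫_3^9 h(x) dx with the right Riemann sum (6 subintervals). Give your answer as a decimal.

Δx = 1.
Sum = 1·[(-4) + (-9) + (-16) + (-25) + (-36) + (-49)] = -139.

-139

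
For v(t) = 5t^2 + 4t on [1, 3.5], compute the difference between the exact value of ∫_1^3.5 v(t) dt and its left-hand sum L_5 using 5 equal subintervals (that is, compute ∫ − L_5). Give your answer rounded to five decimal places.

Exact integral: ∫_1^3.5 v(t) dt ≈ 92.2916667.
L_5 = 76.25.
Error ≈ 92.2916667 − 76.25 ≈ 16.04167.

16.04167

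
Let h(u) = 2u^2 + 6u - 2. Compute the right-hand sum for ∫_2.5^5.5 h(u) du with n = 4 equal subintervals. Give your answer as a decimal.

Δu = (5.5 − 2.5)/4 = 0.75.
Right endpoints: 3.25, 4, 4.75, 5.5.
h(3.25) = 38.625, h(4) = 54, h(4.75) = 71.625, h(5.5) = 91.5.
Sum = Δu · [h(3.25) + h(4) + h(4.75) + h(5.5)].
Sum = 191.8125.

191.8125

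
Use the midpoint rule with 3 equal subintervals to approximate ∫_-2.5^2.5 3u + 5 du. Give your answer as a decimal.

25

Δu = (2.5 − (-2.5))/3 = 5/3.
Midpoints: -5/3, 0, 5/3.
f(-5/3) = 0, f(0) = 5, f(5/3) = 10.
Sum = Δu · [f(-5/3) + f(0) + f(5/3)].
Sum = 25.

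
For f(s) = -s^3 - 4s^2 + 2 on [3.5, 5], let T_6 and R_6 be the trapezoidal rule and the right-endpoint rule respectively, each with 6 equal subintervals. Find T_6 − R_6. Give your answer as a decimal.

T_6 = -225.49609375.
R_6 = -242.13671875.
T_6 − R_6 = 16.640625.

16.640625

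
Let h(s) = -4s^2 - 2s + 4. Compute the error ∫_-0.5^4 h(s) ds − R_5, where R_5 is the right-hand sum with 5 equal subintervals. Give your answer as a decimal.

Exact integral: ∫_-0.5^4 h(s) ds = -83.25.
R_5 = -118.08.
Error = -83.25 − (-118.08) = 34.83.

34.83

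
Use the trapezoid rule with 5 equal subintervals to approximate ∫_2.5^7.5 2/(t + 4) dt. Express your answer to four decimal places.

1.1438

Δt = (7.5 − 2.5)/5 = 1.
f(2.5) = 4/13, f(3.5) = 4/15, f(4.5) = 4/17, f(5.5) = 4/19, f(6.5) = 4/21, f(7.5) = 4/23.
T_5 = (Δt/2)·[f(t_0) + 2f(t_1) + ... + 2f(t_{4}) + f(t_5)].
Sum ≈ 1.1438.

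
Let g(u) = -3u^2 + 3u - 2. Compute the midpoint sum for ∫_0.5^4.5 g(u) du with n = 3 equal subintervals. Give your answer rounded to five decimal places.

Δu = (4.5 − 0.5)/3 = 4/3.
Midpoints: 7/6, 2.5, 23/6.
g(7/6) = -31/12, g(2.5) = -13.25, g(23/6) = -415/12.
Sum = Δu · [g(7/6) + g(2.5) + g(23/6)].
Sum ≈ -67.22222.

-67.22222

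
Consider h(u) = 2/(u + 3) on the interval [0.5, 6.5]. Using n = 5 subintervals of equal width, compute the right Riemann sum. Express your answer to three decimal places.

1.797

Δu = (6.5 − 0.5)/5 = 1.2.
Right endpoints: 1.7, 2.9, 4.1, 5.3, 6.5.
h(1.7) = 20/47, h(2.9) = 20/59, h(4.1) = 20/71, h(5.3) = 20/83, h(6.5) = 4/19.
Sum = Δu · [h(1.7) + h(2.9) + h(4.1) + h(5.3) + h(6.5)].
Sum ≈ 1.797.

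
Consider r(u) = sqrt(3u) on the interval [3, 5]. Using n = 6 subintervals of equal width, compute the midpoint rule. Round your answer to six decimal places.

Δu = (5 − 3)/6 = 1/3.
Midpoints: 19/6, 3.5, 23/6, 25/6, 4.5, 29/6.
r(19/6) ≈ 3.082207, r(3.5) ≈ 3.240370, r(23/6) ≈ 3.391165, r(25/6) ≈ 3.535534, r(4.5) ≈ 3.674235, r(29/6) ≈ 3.807887.
Sum = Δu · [r(19/6) + r(3.5) + r(23/6) + ...].
Sum ≈ 6.910466.

6.910466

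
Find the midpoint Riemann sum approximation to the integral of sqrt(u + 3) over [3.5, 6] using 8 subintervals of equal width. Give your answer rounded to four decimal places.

Δu = (6 − 3.5)/8 = 0.3125.
Midpoints: 3.65625, 3.96875, 4.28125, 4.59375, 4.90625, 5.21875, 5.53125, 5.84375.
f(3.65625) ≈ 2.5800, f(3.96875) ≈ 2.6398, f(4.28125) ≈ 2.6984, f(4.59375) ≈ 2.7557, f(4.90625) ≈ 2.8118, f(5.21875) ≈ 2.8668, f(5.53125) ≈ 2.9208, f(5.84375) ≈ 2.9738.
Sum = Δu · [f(3.65625) + f(3.96875) + f(4.28125) + ...].
Sum ≈ 6.9522.

6.9522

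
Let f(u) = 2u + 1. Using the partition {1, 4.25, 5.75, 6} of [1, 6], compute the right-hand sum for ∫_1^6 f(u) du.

52.875

Subinterval widths: 3.25, 1.5, 0.25.
Right endpoints: 4.25, 5.75, 6.
f(4.25) = 9.5, f(5.75) = 12.5, f(6) = 13.
Sum = Σ Δu_i · f(u_i).
Sum = 52.875.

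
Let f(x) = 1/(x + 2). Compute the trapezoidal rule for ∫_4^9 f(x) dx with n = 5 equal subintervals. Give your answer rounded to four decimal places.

0.6078

Δx = (9 − 4)/5 = 1.
f(4) = 1/6, f(5) = 1/7, f(6) = 0.125, f(7) = 1/9, f(8) = 0.1, f(9) = 1/11.
T_5 = (Δx/2)·[f(x_0) + 2f(x_1) + ... + 2f(x_{4}) + f(x_5)].
Sum ≈ 0.6078.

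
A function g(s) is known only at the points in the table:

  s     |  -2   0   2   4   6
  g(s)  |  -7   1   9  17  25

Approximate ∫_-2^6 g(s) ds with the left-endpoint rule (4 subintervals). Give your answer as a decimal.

Δs = 2.
Sum = 2·[(-7) + 1 + 9 + 17] = 40.

40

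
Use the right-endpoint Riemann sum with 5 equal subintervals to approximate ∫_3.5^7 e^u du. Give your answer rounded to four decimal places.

Δu = (7 − 3.5)/5 = 0.7.
Right endpoints: 4.2, 4.9, 5.6, 6.3, 7.
f(4.2) ≈ 66.6863, f(4.9) ≈ 134.2898, f(5.6) ≈ 270.4264, f(6.3) ≈ 544.5719, f(7) ≈ 1096.6332.
Sum = Δu · [f(4.2) + f(4.9) + f(5.6) + f(6.3) + f(7)].
Sum ≈ 1478.8253.

1478.8253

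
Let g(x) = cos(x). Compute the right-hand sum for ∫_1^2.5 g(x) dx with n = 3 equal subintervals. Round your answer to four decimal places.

-0.5733

Δx = (2.5 − 1)/3 = 0.5.
Right endpoints: 1.5, 2, 2.5.
g(1.5) ≈ 0.0707, g(2) ≈ -0.4161, g(2.5) ≈ -0.8011.
Sum = Δx · [g(1.5) + g(2) + g(2.5)].
Sum ≈ -0.5733.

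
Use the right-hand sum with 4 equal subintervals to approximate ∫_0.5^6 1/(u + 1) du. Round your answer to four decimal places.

Δu = (6 − 0.5)/4 = 1.375.
Right endpoints: 1.875, 3.25, 4.625, 6.
f(1.875) = 8/23, f(3.25) = 4/17, f(4.625) = 8/45, f(6) = 1/7.
Sum = Δu · [f(1.875) + f(3.25) + f(4.625) + f(6)].
Sum ≈ 1.2427.

1.2427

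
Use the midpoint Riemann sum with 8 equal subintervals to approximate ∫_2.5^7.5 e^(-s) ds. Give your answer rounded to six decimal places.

Δs = (7.5 − 2.5)/8 = 0.625.
Midpoints: 2.8125, 3.4375, 4.0625, 4.6875, 5.3125, 5.9375, 6.5625, 7.1875.
f(2.8125) ≈ 0.060055, f(3.4375) ≈ 0.032145, f(4.0625) ≈ 0.017206, f(4.6875) ≈ 0.009210, f(5.3125) ≈ 0.004930, f(5.9375) ≈ 0.002639, f(6.5625) ≈ 0.001412, f(7.1875) ≈ 0.000756.
Sum = Δs · [f(2.8125) + f(3.4375) + f(4.0625) + ...].
Sum ≈ 0.080220.

0.080220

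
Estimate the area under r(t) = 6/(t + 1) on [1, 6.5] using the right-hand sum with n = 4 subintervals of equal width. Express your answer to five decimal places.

6.62823

Δt = (6.5 − 1)/4 = 1.375.
Right endpoints: 2.375, 3.75, 5.125, 6.5.
r(2.375) = 16/9, r(3.75) = 24/19, r(5.125) = 48/49, r(6.5) = 0.8.
Sum = Δt · [r(2.375) + r(3.75) + r(5.125) + r(6.5)].
Sum ≈ 6.62823.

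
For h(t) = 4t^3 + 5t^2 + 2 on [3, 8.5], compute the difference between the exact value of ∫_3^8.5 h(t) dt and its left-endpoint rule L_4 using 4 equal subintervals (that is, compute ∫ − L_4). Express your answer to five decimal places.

1703.76823

Exact integral: ∫_3^8.5 h(t) dt ≈ 6128.6041667.
L_4 = 4424.8359375.
Error ≈ 6128.6041667 − 4424.8359375 ≈ 1703.76823.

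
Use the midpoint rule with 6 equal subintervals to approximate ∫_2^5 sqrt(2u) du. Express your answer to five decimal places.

7.87617

Δu = (5 − 2)/6 = 0.5.
Midpoints: 2.25, 2.75, 3.25, 3.75, 4.25, 4.75.
f(2.25) ≈ 2.12132, f(2.75) ≈ 2.34521, f(3.25) ≈ 2.54951, f(3.75) ≈ 2.73861, f(4.25) ≈ 2.91548, f(4.75) ≈ 3.08221.
Sum = Δu · [f(2.25) + f(2.75) + f(3.25) + ...].
Sum ≈ 7.87617.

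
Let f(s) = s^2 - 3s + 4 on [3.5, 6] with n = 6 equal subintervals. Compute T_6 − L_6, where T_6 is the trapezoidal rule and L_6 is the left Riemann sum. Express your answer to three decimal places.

3.385

T_6 ≈ 32.15567.
L_6 ≈ 28.77025.
T_6 − L_6 ≈ 3.385.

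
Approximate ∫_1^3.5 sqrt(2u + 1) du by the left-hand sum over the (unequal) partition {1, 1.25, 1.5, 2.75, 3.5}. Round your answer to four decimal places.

Subinterval widths: 0.25, 0.25, 1.25, 0.75.
Left endpoints: 1, 1.25, 1.5, 2.75.
f(1) ≈ 1.7321, f(1.25) ≈ 1.8708, f(1.5) ≈ 2.0000, f(2.75) ≈ 2.5495.
Sum = Σ Δu_i · f(u_i).
Sum ≈ 5.3129.

5.3129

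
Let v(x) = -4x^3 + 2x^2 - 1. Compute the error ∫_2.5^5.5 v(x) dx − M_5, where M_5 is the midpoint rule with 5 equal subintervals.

-4.14

Exact integral: ∫_2.5^5.5 v(x) dx = -778.5.
M_5 = -774.36.
Error = -778.5 − (-774.36) = -4.14.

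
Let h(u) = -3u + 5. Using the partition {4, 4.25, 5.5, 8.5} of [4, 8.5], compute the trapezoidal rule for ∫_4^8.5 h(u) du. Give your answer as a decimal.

Subinterval widths: 0.25, 1.25, 3.
h(4) = -7, h(4.25) = -7.75, h(5.5) = -11.5, h(8.5) = -20.5.
On each subinterval the trapezoid contributes (Δu_i/2)·[h(u_{i-1}) + h(u_i)].
Sum = -61.875.

-61.875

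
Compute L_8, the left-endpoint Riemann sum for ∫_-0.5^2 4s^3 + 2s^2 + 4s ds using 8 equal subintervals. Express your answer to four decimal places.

Δs = (2 − (-0.5))/8 = 0.3125.
Left endpoints: -0.5, -0.1875, 0.125, 0.4375, 0.75, 1.0625, 1.375, 1.6875.
f(-0.5) = -2, f(-0.1875) = -723/1024, f(0.125) = 0.5390625, f(0.4375) = 2527/1024, f(0.75) = 5.8125, f(1.0625) = 11577/1024, f(1.375) = 19.6796875, f(1.6875) = 32427/1024.
Sum = Δs · [f(-0.5) + f(-0.1875) + f(0.125) + ...].
Sum ≈ 21.4893.

21.4893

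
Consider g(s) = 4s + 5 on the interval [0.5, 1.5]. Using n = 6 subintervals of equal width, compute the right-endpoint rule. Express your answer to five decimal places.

9.33333

Δs = (1.5 − 0.5)/6 = 1/6.
Right endpoints: 2/3, 5/6, 1, 7/6, 4/3, 1.5.
g(2/3) = 23/3, g(5/6) = 25/3, g(1) = 9, g(7/6) = 29/3, g(4/3) = 31/3, g(1.5) = 11.
Sum = Δs · [g(2/3) + g(5/6) + g(1) + ...].
Sum ≈ 9.33333.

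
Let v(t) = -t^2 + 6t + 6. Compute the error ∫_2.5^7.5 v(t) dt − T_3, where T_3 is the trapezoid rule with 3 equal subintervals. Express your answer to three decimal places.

Exact integral: ∫_2.5^7.5 v(t) dt ≈ 44.58333.
T_3 ≈ 42.26852.
Error ≈ 44.58333 − 42.26852 ≈ 2.315.

2.315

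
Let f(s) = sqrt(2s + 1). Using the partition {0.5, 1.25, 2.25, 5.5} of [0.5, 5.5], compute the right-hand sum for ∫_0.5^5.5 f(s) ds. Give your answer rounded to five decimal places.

Subinterval widths: 0.75, 1, 3.25.
Right endpoints: 1.25, 2.25, 5.5.
f(1.25) ≈ 1.87083, f(2.25) ≈ 2.34521, f(5.5) ≈ 3.46410.
Sum = Σ Δs_i · f(s_i).
Sum ≈ 15.00666.

15.00666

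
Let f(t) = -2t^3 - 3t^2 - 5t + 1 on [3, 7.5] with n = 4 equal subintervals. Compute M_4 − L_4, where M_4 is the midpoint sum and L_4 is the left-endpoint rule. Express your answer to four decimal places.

M_4 ≈ -2033.657227.
L_4 ≈ -1546.154297.
M_4 − L_4 ≈ -487.5029.

-487.5029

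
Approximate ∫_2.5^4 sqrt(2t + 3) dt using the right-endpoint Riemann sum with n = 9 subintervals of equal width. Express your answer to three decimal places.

4.659

Δt = (4 − 2.5)/9 = 1/6.
Right endpoints: 8/3, 17/6, 3, 19/6, 10/3, 3.5, 11/3, 23/6, 4.
f(8/3) ≈ 2.887, f(17/6) ≈ 2.944, f(3) ≈ 3.000, f(19/6) ≈ 3.055, f(10/3) ≈ 3.109, f(3.5) ≈ 3.162, f(11/3) ≈ 3.215, f(23/6) ≈ 3.266, f(4) ≈ 3.317.
Sum = Δt · [f(8/3) + f(17/6) + f(3) + ...].
Sum ≈ 4.659.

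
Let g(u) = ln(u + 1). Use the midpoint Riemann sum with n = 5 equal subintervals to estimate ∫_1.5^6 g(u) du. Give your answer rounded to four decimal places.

6.8392

Δu = (6 − 1.5)/5 = 0.9.
Midpoints: 1.95, 2.85, 3.75, 4.65, 5.55.
g(1.95) ≈ 1.0818, g(2.85) ≈ 1.3481, g(3.75) ≈ 1.5581, g(4.65) ≈ 1.7317, g(5.55) ≈ 1.8795.
Sum = Δu · [g(1.95) + g(2.85) + g(3.75) + g(4.65) + g(5.55)].
Sum ≈ 6.8392.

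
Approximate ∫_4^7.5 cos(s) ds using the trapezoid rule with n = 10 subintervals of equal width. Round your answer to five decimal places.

Δs = (7.5 − 4)/10 = 0.35.
f(4) ≈ -0.65364, f(4.35) ≈ -0.35451, f(4.7) ≈ -0.01239, f(5.05) ≈ 0.33123, f(5.4) ≈ 0.63469, f(5.75) ≈ 0.86119, f(6.1) ≈ 0.98327, f(6.45) ≈ 0.98612, f(6.8) ≈ 0.86940, f(7.15) ≈ 0.64726, f(7.5) ≈ 0.34664.
T_10 = (Δs/2)·[f(s_0) + 2f(s_1) + ... + 2f(s_{9}) + f(s_10)].
Sum ≈ 1.67747.

1.67747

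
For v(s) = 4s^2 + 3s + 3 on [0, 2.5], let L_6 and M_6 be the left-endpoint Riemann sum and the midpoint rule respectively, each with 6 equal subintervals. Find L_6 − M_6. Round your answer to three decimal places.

-6.337

L_6 ≈ 31.22685.
M_6 ≈ 37.56366.
L_6 − M_6 ≈ -6.337.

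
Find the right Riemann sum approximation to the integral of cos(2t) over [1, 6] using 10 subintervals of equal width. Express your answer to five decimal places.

-0.34666

Δt = (6 − 1)/10 = 0.5.
Right endpoints: 1.5, 2, 2.5, 3, 3.5, 4, 4.5, 5, 5.5, 6.
f(1.5) ≈ -0.98999, f(2) ≈ -0.65364, f(2.5) ≈ 0.28366, f(3) ≈ 0.96017, f(3.5) ≈ 0.75390, f(4) ≈ -0.14550, f(4.5) ≈ -0.91113, f(5) ≈ -0.83907, f(5.5) ≈ 0.00443, f(6) ≈ 0.84385.
Sum = Δt · [f(1.5) + f(2) + f(2.5) + ...].
Sum ≈ -0.34666.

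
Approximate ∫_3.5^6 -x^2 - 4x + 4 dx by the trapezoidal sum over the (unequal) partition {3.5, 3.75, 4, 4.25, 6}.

Subinterval widths: 0.25, 0.25, 0.25, 1.75.
f(3.5) = -22.25, f(3.75) = -25.0625, f(4) = -28, f(4.25) = -31.0625, f(6) = -56.
On each subinterval the trapezoid contributes (Δx_i/2)·[f(x_{i-1}) + f(x_i)].
Sum = -96.109375.

-96.109375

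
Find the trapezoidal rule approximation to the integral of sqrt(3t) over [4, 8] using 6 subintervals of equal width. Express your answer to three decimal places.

16.886

Δt = (8 − 4)/6 = 2/3.
f(4) ≈ 3.464, f(14/3) ≈ 3.742, f(16/3) ≈ 4.000, f(6) ≈ 4.243, f(20/3) ≈ 4.472, f(22/3) ≈ 4.690, f(8) ≈ 4.899.
T_6 = (Δt/2)·[f(t_0) + 2f(t_1) + ... + 2f(t_{5}) + f(t_6)].
Sum ≈ 16.886.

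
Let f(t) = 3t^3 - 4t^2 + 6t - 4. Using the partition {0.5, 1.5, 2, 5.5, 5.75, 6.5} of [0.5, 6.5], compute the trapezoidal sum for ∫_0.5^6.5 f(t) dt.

1292.1328125

Subinterval widths: 1, 0.5, 3.5, 0.25, 0.75.
f(0.5) = -1.625, f(1.5) = 6.125, f(2) = 16, f(5.5) = 407.125, f(5.75) = 468.578125, f(6.5) = 689.875.
On each subinterval the trapezoid contributes (Δt_i/2)·[f(t_{i-1}) + f(t_i)].
Sum = 1292.1328125.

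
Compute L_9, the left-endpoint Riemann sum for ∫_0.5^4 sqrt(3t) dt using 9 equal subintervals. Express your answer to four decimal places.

8.3841

Δt = (4 − 0.5)/9 = 7/18.
Left endpoints: 0.5, 8/9, 23/18, 5/3, 37/18, 22/9, 17/6, 29/9, 65/18.
f(0.5) ≈ 1.2247, f(8/9) ≈ 1.6330, f(23/18) ≈ 1.9579, f(5/3) ≈ 2.2361, f(37/18) ≈ 2.4833, f(22/9) ≈ 2.7080, f(17/6) ≈ 2.9155, f(29/9) ≈ 3.1091, f(65/18) ≈ 3.2914.
Sum = Δt · [f(0.5) + f(8/9) + f(23/18) + ...].
Sum ≈ 8.3841.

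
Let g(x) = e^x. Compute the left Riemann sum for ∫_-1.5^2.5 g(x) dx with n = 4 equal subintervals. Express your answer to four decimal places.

6.9601

Δx = (2.5 − (-1.5))/4 = 1.
Left endpoints: -1.5, -0.5, 0.5, 1.5.
g(-1.5) ≈ 0.2231, g(-0.5) ≈ 0.6065, g(0.5) ≈ 1.6487, g(1.5) ≈ 4.4817.
Sum = Δx · [g(-1.5) + g(-0.5) + g(0.5) + g(1.5)].
Sum ≈ 6.9601.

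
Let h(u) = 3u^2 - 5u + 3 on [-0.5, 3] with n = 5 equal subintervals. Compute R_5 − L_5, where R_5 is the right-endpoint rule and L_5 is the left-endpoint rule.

R_5 = 19.67.
L_5 = 13.545.
R_5 − L_5 = 6.125.

6.125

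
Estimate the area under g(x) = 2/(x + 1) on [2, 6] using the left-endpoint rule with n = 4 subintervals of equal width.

Δx = (6 − 2)/4 = 1.
Left endpoints: 2, 3, 4, 5.
g(2) = 2/3, g(3) = 0.5, g(4) = 0.4, g(5) = 1/3.
Sum = Δx · [g(2) + g(3) + g(4) + g(5)].
Sum = 1.9.

1.9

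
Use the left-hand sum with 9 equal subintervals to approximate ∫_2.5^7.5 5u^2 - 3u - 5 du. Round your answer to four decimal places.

513.0916

Δu = (7.5 − 2.5)/9 = 5/9.
Left endpoints: 2.5, 55/18, 65/18, 25/6, 85/18, 95/18, 35/6, 115/18, 125/18.
f(2.5) = 18.75, f(55/18) = 10535/324, f(65/18) = 15995/324, f(25/6) = 2495/36, f(85/18) = 29915/324, f(95/18) = 38375/324, f(35/6) = 5315/36, f(115/18) = 58295/324, f(125/18) = 69755/324.
Sum = Δu · [f(2.5) + f(55/18) + f(65/18) + ...].
Sum ≈ 513.0916.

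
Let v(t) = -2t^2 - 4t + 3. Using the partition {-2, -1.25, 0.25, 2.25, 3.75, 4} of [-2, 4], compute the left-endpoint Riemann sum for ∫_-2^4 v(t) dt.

-20.90625

Subinterval widths: 0.75, 1.5, 2, 1.5, 0.25.
Left endpoints: -2, -1.25, 0.25, 2.25, 3.75.
v(-2) = 3, v(-1.25) = 4.875, v(0.25) = 1.875, v(2.25) = -16.125, v(3.75) = -40.125.
Sum = Σ Δt_i · v(t_i).
Sum = -20.90625.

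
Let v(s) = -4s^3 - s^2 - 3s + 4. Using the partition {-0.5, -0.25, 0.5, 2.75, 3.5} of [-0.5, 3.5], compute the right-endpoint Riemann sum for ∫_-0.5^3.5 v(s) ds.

-353.9375

Subinterval widths: 0.25, 0.75, 2.25, 0.75.
Right endpoints: -0.25, 0.5, 2.75, 3.5.
v(-0.25) = 4.75, v(0.5) = 1.75, v(2.75) = -95, v(3.5) = -190.25.
Sum = Σ Δs_i · v(s_i).
Sum = -353.9375.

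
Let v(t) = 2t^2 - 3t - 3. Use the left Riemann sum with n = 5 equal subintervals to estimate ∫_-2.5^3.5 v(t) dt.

18.48

Δt = (3.5 − (-2.5))/5 = 1.2.
Left endpoints: -2.5, -1.3, -0.1, 1.1, 2.3.
v(-2.5) = 17, v(-1.3) = 4.28, v(-0.1) = -2.68, v(1.1) = -3.88, v(2.3) = 0.68.
Sum = Δt · [v(-2.5) + v(-1.3) + v(-0.1) + v(1.1) + v(2.3)].
Sum = 18.48.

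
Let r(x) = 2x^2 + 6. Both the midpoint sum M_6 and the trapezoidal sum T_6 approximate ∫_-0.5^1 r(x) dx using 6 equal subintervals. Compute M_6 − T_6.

-0.046875

M_6 = 9.734375.
T_6 = 9.78125.
M_6 − T_6 = -0.046875.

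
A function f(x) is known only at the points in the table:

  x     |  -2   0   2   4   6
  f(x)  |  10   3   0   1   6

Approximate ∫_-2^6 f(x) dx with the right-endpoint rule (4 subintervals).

20

Δx = 2.
Sum = 2·[3 + 0 + 1 + 6] = 20.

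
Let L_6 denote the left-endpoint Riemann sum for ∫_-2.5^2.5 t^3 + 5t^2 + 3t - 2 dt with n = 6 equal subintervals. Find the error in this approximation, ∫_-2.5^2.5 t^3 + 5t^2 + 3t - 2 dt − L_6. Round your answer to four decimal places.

Exact integral: ∫_-2.5^2.5 f(t) dt ≈ 42.083333.
L_6 ≈ 25.706019.
Error ≈ 42.083333 − 25.706019 ≈ 16.3773.

16.3773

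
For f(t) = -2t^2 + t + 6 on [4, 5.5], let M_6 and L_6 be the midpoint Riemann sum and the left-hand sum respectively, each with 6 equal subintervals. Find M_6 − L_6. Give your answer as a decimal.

-3.328125

M_6 = -52.109375.
L_6 = -48.78125.
M_6 − L_6 = -3.328125.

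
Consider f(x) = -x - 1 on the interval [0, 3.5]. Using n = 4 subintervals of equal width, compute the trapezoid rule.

-9.625

Δx = (3.5 − 0)/4 = 0.875.
f(0) = -1, f(0.875) = -1.875, f(1.75) = -2.75, f(2.625) = -3.625, f(3.5) = -4.5.
T_4 = (Δx/2)·[f(x_0) + 2f(x_1) + 2f(x_2) + 2f(x_3) + f(x_4)].
Sum = -9.625.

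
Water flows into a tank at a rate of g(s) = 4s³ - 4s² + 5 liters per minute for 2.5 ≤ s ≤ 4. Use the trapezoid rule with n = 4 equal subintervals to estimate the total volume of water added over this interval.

161.16796875

Δs = (4 − 2.5)/4 = 0.375.
g(2.5) = 42.5, g(2.875) = 66.9921875, g(3.25) = 100.0625, g(3.625) = 142.9765625, g(4) = 197.
T_4 = (Δs/2)·[g(s_0) + 2g(s_1) + 2g(s_2) + 2g(s_3) + g(s_4)].
Sum = 161.16796875.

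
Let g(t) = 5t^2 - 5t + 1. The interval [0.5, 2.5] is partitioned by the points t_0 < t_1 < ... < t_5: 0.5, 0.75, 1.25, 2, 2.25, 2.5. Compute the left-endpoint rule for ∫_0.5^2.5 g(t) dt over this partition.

Subinterval widths: 0.25, 0.5, 0.75, 0.25, 0.25.
Left endpoints: 0.5, 0.75, 1.25, 2, 2.25.
g(0.5) = -0.25, g(0.75) = 0.0625, g(1.25) = 2.5625, g(2) = 11, g(2.25) = 15.0625.
Sum = Σ Δt_i · g(t_i).
Sum = 8.40625.

8.40625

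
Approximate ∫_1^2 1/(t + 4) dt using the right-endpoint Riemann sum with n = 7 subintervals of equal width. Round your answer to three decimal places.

0.180

Δt = (2 − 1)/7 = 1/7.
Right endpoints: 8/7, 9/7, 10/7, 11/7, 12/7, 13/7, 2.
f(8/7) = 7/36, f(9/7) = 7/37, f(10/7) = 7/38, f(11/7) = 7/39, f(12/7) = 0.175, f(13/7) = 7/41, f(2) = 1/6.
Sum = Δt · [f(8/7) + f(9/7) + f(10/7) + ...].
Sum ≈ 0.180.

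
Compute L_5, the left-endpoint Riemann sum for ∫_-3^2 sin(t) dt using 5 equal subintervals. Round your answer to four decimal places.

-1.0504

Δt = (2 − (-3))/5 = 1.
Left endpoints: -3, -2, -1, 0, 1.
f(-3) ≈ -0.1411, f(-2) ≈ -0.9093, f(-1) ≈ -0.8415, f(0) ≈ 0.0000, f(1) ≈ 0.8415.
Sum = Δt · [f(-3) + f(-2) + f(-1) + f(0) + f(1)].
Sum ≈ -1.0504.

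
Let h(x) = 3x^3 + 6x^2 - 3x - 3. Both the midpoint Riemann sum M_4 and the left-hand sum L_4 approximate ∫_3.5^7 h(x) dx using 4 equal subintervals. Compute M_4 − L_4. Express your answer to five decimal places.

450.11572

M_4 ≈ 2210.9370117.
L_4 ≈ 1760.8212891.
M_4 − L_4 ≈ 450.11572.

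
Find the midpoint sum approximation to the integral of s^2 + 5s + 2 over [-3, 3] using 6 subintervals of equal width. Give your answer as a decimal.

29.5

Δs = (3 − (-3))/6 = 1.
Midpoints: -2.5, -1.5, -0.5, 0.5, 1.5, 2.5.
f(-2.5) = -4.25, f(-1.5) = -3.25, f(-0.5) = -0.25, f(0.5) = 4.75, f(1.5) = 11.75, f(2.5) = 20.75.
Sum = Δs · [f(-2.5) + f(-1.5) + f(-0.5) + ...].
Sum = 29.5.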